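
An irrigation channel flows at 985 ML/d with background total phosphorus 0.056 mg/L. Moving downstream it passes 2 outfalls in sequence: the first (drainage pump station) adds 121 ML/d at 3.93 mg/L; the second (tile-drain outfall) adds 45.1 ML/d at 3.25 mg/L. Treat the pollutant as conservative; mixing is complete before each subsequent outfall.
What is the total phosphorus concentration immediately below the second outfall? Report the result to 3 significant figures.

After outfall 1: Q = 985.0 + 121.0 = 1106 ML/d; C = (985.0·0.05600 + 121.0·3.930)/1106 = 0.4798 mg/L.
After outfall 2: Q = 1106 + 45.10 = 1151 ML/d; C = (1106·0.4798 + 45.10·3.250)/1151 = 0.5884 mg/L.

0.588 mg/L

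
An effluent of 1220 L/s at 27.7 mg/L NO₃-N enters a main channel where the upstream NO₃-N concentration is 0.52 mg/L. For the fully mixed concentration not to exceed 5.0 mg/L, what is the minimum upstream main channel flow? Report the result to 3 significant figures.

6180 L/s

Set C_mix = 5.0: (Q·0.5200 + 1220·27.70) / (Q + 1220) = 5.0
→ Q = 1220·(27.70 − 5.0)/(5.0 − 0.5200) = 6182 L/s.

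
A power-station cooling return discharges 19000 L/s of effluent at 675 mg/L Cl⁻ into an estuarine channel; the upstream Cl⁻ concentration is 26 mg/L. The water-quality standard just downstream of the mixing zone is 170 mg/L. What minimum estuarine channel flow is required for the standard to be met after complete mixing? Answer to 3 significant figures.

Set C_mix = 170: (Q·26.00 + 19000·675.0) / (Q + 19000) = 170
→ Q = 19000·(675.0 − 170)/(170 − 26.00) = 66630 L/s.

66600 L/s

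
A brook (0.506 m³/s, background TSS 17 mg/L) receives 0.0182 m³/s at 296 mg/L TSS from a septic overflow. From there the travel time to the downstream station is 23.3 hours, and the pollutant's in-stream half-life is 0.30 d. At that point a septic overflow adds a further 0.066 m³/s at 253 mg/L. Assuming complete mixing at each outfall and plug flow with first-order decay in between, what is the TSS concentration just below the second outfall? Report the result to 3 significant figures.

Conservation of mass: C = (0.5060·17.00 + 0.01820·296.0) / 0.5242 = 13.99/0.5242 = 26.69 mg/L; combined flow 0.5242 m³/s.
Half-life 0.30 d → k = ln 2 / 0.30 = 2.310 d⁻¹.
After decay, C = 26.69 × e^(−kt) = 26.69 × 0.1061 = 2.832 mg/L.
Second outfall: C = (0.5242·2.832 + 0.06600·253.0)/0.5902 = 30.81 mg/L.

30.8 mg/L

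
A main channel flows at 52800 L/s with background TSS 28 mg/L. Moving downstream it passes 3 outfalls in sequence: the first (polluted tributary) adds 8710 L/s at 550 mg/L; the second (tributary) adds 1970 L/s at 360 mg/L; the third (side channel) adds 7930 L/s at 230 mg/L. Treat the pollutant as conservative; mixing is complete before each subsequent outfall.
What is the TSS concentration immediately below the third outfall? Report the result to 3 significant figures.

123 mg/L

Outfall 1: combined Q = 61510 L/s; C = (52800·28.00 + 8710·550.0)/61510 = 101.9 mg/L.
Outfall 2: combined Q = 63480 L/s; C = (61510·101.9 + 1970·360.0)/63480 = 109.9 mg/L.
Outfall 3: combined Q = 71410 L/s; C = (63480·109.9 + 7930·230.0)/71410 = 123.3 mg/L.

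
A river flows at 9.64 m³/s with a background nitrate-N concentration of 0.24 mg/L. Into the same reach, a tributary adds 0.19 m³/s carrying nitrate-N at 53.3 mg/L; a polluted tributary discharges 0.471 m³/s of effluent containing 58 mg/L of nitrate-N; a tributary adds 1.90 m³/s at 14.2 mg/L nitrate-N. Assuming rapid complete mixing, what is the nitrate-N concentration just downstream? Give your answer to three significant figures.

5.47 mg/L

Flow-weighted average: C = (9.640·0.2400 + 0.1900·53.30 + 0.4710·58.00 + 1.900·14.20) / 12.20 = 66.74/12.20 = 5.470 mg/L.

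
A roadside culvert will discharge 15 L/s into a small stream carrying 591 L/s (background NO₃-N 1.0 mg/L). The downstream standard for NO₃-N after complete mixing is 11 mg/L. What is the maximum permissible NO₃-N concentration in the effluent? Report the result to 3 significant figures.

405 mg/L

At the limit, (Qr·Cr + Qe·Cₑ)/(Qr + Qe) = 11:
Cₑ = (606.0·11 − 591.0·1.000) / 15.00 = 405.0 mg/L.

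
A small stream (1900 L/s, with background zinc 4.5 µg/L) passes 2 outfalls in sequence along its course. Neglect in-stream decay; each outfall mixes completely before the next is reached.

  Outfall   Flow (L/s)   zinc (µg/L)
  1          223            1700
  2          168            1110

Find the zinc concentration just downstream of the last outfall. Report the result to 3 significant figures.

After outfall 1: Q = 1900 + 223.0 = 2123 L/s; C = (1900·4.500 + 223.0·1700)/2123 = 182.6 µg/L.
After outfall 2: Q = 2123 + 168.0 = 2291 L/s; C = (2123·182.6 + 168.0·1110)/2291 = 250.6 µg/L.

251 µg/L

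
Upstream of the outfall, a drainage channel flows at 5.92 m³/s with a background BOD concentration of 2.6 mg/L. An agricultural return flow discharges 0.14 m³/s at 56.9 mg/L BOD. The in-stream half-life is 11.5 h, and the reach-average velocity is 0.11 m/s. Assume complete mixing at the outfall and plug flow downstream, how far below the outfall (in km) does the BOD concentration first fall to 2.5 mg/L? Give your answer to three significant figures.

Mixed concentration C = ΣQC/ΣQ = (5.920·2.600 + 0.1400·56.90) / 6.060 = 23.36/6.060 = 3.854 mg/L.
Half-life 11.5 h → k = ln 2 / 11.5 = 0.06027 h⁻¹ = 1.447 d⁻¹.
Set 3.854·exp(−k·t) = 2.5 → t = ln(3.854/2.5)/k = 25860 s = 7.183 h.
Distance = v·t = 0.11·25860 = 2844 m = 2.844 km.

2.84 km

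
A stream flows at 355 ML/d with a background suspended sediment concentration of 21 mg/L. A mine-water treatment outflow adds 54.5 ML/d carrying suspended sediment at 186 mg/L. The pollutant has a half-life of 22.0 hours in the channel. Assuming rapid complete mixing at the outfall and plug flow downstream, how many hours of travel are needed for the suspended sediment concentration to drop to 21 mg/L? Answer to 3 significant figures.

Mixed concentration C = ΣQC/ΣQ = (355.0·21.00 + 54.50·186.0) / 409.5 = 17590/409.5 = 42.96 mg/L.
Half-life 22.0 h → k = ln 2 / 22.0 = 0.03151 h⁻¹ = 0.7562 d⁻¹.
42.96·exp(−k·t) = 21 → t = ln(42.96/21)/k = 81780 s = 22.72 h.

22.7 h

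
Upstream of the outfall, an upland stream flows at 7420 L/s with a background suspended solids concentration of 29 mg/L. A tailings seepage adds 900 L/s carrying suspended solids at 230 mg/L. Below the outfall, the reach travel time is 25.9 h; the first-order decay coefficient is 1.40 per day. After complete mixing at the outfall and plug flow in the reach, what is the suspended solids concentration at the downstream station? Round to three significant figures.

11.2 mg/L

Conservation of mass: C = (7420·29.00 + 900.0·230.0) / 8320 = 422200/8320 = 50.74 mg/L.
Applying C = C₀e^(−kt): 50.74 × 0.2207 = 11.20 mg/L.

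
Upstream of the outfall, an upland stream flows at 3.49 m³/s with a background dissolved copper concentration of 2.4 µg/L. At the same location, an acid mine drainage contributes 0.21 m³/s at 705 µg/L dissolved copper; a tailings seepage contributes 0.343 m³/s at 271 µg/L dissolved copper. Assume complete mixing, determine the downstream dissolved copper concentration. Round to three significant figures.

Mass balance: C = (3.490·2.400 + 0.2100·705.0 + 0.3430·271.0) / 4.043 = 249.4/4.043 = 61.68 µg/L.

61.7 µg/L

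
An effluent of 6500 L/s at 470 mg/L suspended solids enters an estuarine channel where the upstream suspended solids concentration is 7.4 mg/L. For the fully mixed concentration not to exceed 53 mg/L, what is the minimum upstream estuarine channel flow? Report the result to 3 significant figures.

59400 L/s

Set C_mix = 53: (Q·7.400 + 6500·470.0) / (Q + 6500) = 53
→ Q = 6500·(470.0 − 53)/(53 − 7.400) = 59440 L/s.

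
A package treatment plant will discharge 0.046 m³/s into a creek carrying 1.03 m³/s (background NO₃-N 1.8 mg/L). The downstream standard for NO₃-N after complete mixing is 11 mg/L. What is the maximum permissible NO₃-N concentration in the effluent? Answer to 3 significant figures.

At the limit, (Qr·Cr + Qe·Cₑ)/(Qr + Qe) = 11:
Cₑ = (1.076·11 − 1.030·1.800) / 0.04600 = 217.0 mg/L.

217 mg/L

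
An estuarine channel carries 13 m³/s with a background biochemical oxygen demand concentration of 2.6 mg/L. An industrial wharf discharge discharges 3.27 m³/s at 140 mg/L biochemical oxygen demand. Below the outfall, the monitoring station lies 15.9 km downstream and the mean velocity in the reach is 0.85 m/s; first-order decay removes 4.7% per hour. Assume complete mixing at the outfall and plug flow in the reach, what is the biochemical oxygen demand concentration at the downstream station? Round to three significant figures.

Mixed concentration C = ΣQC/ΣQ = (13.00·2.600 + 3.270·140.0) / 16.27 = 491.6/16.27 = 30.22 mg/L.
Travel time t = 15.9·1000 / 0.85 = 18710 s = 5.196 h.
4.7%/h lost → k = −ln(1 − 0.047) = 0.04814 h⁻¹.
Applying C = C₀e^(−kt): 30.22 × 0.7787 = 23.53 mg/L.

23.5 mg/L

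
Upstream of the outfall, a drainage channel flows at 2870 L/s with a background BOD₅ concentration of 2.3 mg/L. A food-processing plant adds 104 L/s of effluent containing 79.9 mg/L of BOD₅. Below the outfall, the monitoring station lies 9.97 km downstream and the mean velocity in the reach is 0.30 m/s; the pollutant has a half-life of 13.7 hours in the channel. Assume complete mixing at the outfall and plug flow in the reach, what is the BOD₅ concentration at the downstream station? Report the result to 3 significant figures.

Mass balance: C = (2870·2.300 + 104.0·79.90) / 2974 = 14910/2974 = 5.014 mg/L.
Travel time t = 9.97·1000 / 0.30 = 33230 s = 9.231 h.
Half-life 13.7 h → k = ln 2 / 13.7 = 0.05059 h⁻¹ = 1.214 d⁻¹.
Applying C = C₀e^(−kt): 5.014 × 0.6268 = 3.143 mg/L.

3.14 mg/L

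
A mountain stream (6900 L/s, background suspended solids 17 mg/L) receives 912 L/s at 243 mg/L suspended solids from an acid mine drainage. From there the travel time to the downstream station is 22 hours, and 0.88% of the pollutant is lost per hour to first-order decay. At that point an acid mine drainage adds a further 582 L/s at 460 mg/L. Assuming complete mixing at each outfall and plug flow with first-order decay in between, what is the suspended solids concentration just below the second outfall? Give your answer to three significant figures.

65.1 mg/L

Mass balance: C = (6900·17.00 + 912.0·243.0) / 7812 = 338900/7812 = 43.38 mg/L; combined flow 7812 L/s.
0.88%/h lost → k = −ln(1 − 0.0088) = 0.008839 h⁻¹.
Decay over the reach: 43.38·exp(−kt) = 43.38·0.8233 = 35.72 mg/L.
At the second outfall, C = (7812·35.72 + 582.0·460.0) / (7812 + 582.0) = 65.14 mg/L.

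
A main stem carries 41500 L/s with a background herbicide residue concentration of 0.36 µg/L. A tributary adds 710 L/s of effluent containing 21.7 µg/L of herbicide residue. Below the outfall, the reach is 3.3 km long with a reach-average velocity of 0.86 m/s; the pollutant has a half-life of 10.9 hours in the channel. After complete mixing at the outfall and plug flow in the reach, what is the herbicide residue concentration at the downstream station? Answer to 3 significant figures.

0.672 µg/L

After mixing, C = (41500·0.3600 + 710.0·21.70) / 42210 = 30350/42210 = 0.7190 µg/L.
Travel time t = 3.3·1000 / 0.86 = 3837 s = 1.066 h.
Half-life 10.9 h → k = ln 2 / 10.9 = 0.06359 h⁻¹ = 1.526 d⁻¹.
First-order decay: C = 0.7190·exp(−k·t) = 0.7190·0.9345 = 0.6718 µg/L.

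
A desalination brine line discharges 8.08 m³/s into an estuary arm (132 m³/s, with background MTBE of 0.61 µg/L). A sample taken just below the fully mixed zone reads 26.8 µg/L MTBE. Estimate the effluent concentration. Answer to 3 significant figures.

Mass balance: 132.0·0.6100 + 8.080·Cₑ = 140.1·26.80
→ Cₑ = (140.1·26.80 − 132.0·0.6100) / 8.080 = 454.7 µg/L.

455 µg/L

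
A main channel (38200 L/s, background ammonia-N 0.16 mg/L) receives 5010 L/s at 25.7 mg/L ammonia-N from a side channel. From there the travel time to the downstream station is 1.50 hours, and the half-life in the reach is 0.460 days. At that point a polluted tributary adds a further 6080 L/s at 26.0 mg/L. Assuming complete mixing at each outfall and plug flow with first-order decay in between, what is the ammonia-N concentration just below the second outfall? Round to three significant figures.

5.70 mg/L

Conservation of mass: C = (38200·0.1600 + 5010·25.70) / 43210 = 134900/43210 = 3.121 mg/L; combined flow 43210 L/s.
Half-life 0.460 d → k = ln 2 / 0.460 = 1.507 d⁻¹.
Applying C = C₀e^(−kt): 3.121 × 0.9101 = 2.841 mg/L.
Second outfall: C = (43210·2.841 + 6080·26.00)/49290 = 5.697 mg/L.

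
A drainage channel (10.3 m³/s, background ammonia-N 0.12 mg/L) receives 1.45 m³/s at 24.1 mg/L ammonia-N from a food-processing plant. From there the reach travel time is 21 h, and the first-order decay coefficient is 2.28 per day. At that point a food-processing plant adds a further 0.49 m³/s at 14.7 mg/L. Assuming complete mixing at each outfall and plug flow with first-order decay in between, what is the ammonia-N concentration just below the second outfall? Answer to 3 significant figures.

After mixing, C = (10.30·0.1200 + 1.450·24.10) / 11.75 = 36.18/11.75 = 3.079 mg/L; combined flow 11.75 m³/s.
First-order decay: C = 3.079·exp(−k·t) = 3.079·0.1360 = 0.4188 mg/L.
Second outfall: C = (11.75·0.4188 + 0.4900·14.70)/12.24 = 0.9905 mg/L.

0.991 mg/L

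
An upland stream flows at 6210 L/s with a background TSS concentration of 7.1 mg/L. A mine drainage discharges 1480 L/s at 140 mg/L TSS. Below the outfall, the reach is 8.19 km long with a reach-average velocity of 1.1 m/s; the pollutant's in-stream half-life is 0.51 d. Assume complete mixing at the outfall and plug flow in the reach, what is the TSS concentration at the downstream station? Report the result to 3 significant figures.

29.1 mg/L

Flow-weighted average: C = (6210·7.100 + 1480·140.0) / 7690 = 251300/7690 = 32.68 mg/L.
Travel time t = 8.19·1000 / 1.1 = 7445 s = 2.068 h.
Half-life 0.51 d → k = ln 2 / 0.51 = 1.359 d⁻¹.
Applying C = C₀e^(−kt): 32.68 × 0.8895 = 29.07 mg/L.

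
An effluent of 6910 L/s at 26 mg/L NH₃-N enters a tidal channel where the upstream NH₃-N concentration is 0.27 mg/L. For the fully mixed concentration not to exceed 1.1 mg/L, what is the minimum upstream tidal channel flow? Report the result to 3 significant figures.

207000 L/s

Set C_mix = 1.1: (Q·0.2700 + 6910·26.00) / (Q + 6910) = 1.1
→ Q = 6910·(26.00 − 1.1)/(1.1 − 0.2700) = 207300 L/s.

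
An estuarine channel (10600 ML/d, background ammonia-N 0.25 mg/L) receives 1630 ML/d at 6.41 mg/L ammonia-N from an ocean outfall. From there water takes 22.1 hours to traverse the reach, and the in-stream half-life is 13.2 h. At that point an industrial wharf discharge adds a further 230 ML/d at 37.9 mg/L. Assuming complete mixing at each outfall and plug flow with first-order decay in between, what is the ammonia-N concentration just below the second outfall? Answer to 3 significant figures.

1.03 mg/L

Flow-weighted average: C = (10600·0.2500 + 1630·6.410) / 12230 = 13100/12230 = 1.071 mg/L; combined flow 12230 ML/d.
Half-life 13.2 h → k = ln 2 / 13.2 = 0.05251 h⁻¹ = 1.260 d⁻¹.
After decay, C = 1.071 × e^(−kt) = 1.071 × 0.3133 = 0.3356 mg/L.
At the second outfall, C = (12230·0.3356 + 230.0·37.90) / (12230 + 230.0) = 1.029 mg/L.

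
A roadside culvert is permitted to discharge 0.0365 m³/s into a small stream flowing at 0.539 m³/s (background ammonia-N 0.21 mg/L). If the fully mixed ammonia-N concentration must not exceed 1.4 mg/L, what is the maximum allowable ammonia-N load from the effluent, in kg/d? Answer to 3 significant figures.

Mass balance at the limit: 0.5390·0.2100 + 0.03650·Cₑ = 0.5755·1.4 → Cₑ = 18.97 mg/L.
Load = 0.03650 m³/s × 18.97 g/m³ × 86 400 s/d = 59.83 kg/d.

59.8 kg/d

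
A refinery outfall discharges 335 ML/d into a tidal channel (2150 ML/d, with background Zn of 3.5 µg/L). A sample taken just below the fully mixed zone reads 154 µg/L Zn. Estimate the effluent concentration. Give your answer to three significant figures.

Mass balance: 2150·3.500 + 335.0·Cₑ = 2485·154.0
→ Cₑ = (2485·154.0 − 2150·3.500) / 335.0 = 1120 µg/L.

1120 µg/L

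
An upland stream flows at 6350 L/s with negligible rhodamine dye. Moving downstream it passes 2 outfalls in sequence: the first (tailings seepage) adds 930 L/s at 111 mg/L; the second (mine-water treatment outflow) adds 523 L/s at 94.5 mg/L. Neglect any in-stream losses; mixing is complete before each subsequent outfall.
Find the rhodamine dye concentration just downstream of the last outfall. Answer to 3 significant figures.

19.6 mg/L

After outfall 1: Q = 6350 + 930.0 = 7280 L/s; C = (6350·0 + 930.0·111.0)/7280 = 14.18 mg/L.
After outfall 2: Q = 7280 + 523.0 = 7803 L/s; C = (7280·14.18 + 523.0·94.50)/7803 = 19.56 mg/L.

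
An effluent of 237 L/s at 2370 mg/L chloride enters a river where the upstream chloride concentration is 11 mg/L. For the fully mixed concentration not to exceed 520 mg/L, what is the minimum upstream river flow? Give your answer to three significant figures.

Set C_mix = 520: (Q·11.00 + 237.0·2370) / (Q + 237.0) = 520
→ Q = 237.0·(2370 − 520)/(520 − 11.00) = 861.4 L/s.

861 L/s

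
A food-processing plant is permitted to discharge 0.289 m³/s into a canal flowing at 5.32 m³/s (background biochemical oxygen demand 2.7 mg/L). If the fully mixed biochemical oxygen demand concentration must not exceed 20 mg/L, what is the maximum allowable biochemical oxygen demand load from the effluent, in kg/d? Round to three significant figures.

8450 kg/d

Mass balance at the limit: 5.320·2.700 + 0.2890·Cₑ = 5.609·20 → Cₑ = 338.5 mg/L.
Load = 0.2890 m³/s × 338.5 g/m³ × 86 400 s/d = 8451 kg/d.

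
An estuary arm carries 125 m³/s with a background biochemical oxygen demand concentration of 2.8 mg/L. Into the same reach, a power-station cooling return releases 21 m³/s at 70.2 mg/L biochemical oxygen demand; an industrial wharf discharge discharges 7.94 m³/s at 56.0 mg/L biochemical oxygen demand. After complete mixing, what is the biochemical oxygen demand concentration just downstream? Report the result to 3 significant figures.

After mixing, C = (125.0·2.800 + 21.00·70.20 + 7.940·56.00) / 153.9 = 2269/153.9 = 14.74 mg/L.

14.7 mg/L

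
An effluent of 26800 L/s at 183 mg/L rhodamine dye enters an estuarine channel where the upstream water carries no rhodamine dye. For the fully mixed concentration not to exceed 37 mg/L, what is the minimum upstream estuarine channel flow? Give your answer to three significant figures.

106000 L/s

Set C_mix = 37: (Q·0 + 26800·183.0) / (Q + 26800) = 37
→ Q = 26800·(183.0 − 37)/(37 − 0) = 105800 L/s.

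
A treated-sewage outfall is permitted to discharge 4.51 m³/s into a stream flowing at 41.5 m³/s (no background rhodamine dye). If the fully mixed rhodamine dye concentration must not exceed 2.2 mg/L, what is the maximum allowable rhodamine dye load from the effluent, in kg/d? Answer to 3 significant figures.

Mass balance at the limit: 41.50·0 + 4.510·Cₑ = 46.01·2.2 → Cₑ = 22.44 mg/L.
Load = 4.510 m³/s × 22.44 g/m³ × 86 400 s/d = 8746 kg/d.

8750 kg/d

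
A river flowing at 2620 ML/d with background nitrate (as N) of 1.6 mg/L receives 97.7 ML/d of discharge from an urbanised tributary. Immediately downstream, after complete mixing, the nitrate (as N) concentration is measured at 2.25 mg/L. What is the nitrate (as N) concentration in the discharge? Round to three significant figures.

Mass balance: 2620·1.600 + 97.70·Cₑ = 2718·2.250
→ Cₑ = (2718·2.250 − 2620·1.600) / 97.70 = 19.68 mg/L.

19.7 mg/L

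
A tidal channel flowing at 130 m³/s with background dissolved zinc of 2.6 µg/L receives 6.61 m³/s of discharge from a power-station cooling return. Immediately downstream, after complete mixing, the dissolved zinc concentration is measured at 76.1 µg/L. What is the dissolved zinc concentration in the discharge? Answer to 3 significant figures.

Mass balance: 130.0·2.600 + 6.610·Cₑ = 136.6·76.10
→ Cₑ = (136.6·76.10 − 130.0·2.600) / 6.610 = 1522 µg/L.

1520 µg/L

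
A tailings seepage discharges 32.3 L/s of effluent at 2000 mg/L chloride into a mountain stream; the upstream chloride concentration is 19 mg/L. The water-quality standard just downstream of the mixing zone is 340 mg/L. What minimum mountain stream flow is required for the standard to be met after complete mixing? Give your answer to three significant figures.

167 L/s

Set C_mix = 340: (Q·19.00 + 32.30·2000) / (Q + 32.30) = 340
→ Q = 32.30·(2000 − 340)/(340 − 19.00) = 167.0 L/s.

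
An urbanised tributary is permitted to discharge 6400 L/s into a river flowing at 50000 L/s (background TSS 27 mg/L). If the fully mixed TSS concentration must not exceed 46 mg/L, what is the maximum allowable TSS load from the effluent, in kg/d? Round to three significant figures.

Mass balance at the limit: 50000·27.00 + 6400·Cₑ = 56400·46 → Cₑ = 194.4 mg/L.
6400 L/s = 6.400 m³/s. Load = 6.400 m³/s × 194.4 g/m³ × 86 400 s/d = 107500 kg/d.

108000 kg/d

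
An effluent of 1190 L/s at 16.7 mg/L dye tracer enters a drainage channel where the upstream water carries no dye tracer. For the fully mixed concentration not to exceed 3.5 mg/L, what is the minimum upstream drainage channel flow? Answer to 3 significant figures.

4490 L/s

Set C_mix = 3.5: (Q·0 + 1190·16.70) / (Q + 1190) = 3.5
→ Q = 1190·(16.70 − 3.5)/(3.5 − 0) = 4488 L/s.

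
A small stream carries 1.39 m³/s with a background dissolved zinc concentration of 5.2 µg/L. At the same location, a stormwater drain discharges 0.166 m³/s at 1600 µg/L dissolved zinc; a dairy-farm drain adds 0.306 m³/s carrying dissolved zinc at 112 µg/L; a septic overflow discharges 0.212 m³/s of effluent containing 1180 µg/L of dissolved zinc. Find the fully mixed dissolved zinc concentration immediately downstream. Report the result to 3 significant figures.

Mass balance: C = (1.390·5.200 + 0.1660·1600 + 0.3060·112.0 + 0.2120·1180) / 2.074 = 557.3/2.074 = 268.7 µg/L.

269 µg/L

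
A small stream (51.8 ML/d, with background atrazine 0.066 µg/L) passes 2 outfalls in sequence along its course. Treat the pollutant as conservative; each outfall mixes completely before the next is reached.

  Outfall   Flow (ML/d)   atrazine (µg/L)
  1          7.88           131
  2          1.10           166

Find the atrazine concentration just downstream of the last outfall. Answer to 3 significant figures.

20.0 µg/L

After outfall 1: Q = 51.80 + 7.880 = 59.68 ML/d; C = (51.80·0.06600 + 7.880·131.0)/59.68 = 17.35 µg/L.
After outfall 2: Q = 59.68 + 1.100 = 60.78 ML/d; C = (59.68·17.35 + 1.100·166.0)/60.78 = 20.04 µg/L.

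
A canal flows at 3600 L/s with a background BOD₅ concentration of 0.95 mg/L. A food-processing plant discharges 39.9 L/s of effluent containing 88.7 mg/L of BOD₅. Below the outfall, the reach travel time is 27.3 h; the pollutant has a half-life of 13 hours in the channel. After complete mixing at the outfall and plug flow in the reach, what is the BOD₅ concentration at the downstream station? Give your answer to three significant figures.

Mass balance: C = (3600·0.9500 + 39.90·88.70) / 3640 = 6959/3640 = 1.912 mg/L.
Half-life 13 h → k = ln 2 / 13 = 0.05332 h⁻¹ = 1.280 d⁻¹.
After decay, C = 1.912 × e^(−kt) = 1.912 × 0.2333 = 0.4460 mg/L.

0.446 mg/L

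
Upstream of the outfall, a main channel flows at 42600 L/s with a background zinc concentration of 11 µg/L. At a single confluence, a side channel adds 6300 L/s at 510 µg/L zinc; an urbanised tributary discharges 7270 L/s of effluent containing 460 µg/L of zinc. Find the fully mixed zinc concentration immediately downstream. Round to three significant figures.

125 µg/L

After mixing, C = (42600·11.00 + 6300·510.0 + 7270·460.0) / 56170 = 7026000/56170 = 125.1 µg/L.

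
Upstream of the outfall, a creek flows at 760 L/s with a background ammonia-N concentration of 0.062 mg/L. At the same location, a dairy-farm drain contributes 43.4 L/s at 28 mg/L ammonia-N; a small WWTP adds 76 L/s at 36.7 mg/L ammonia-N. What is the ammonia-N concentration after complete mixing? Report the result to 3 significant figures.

After mixing, C = (760.0·0.06200 + 43.40·28.00 + 76.00·36.70) / 879.4 = 4052/879.4 = 4.607 mg/L.

4.61 mg/L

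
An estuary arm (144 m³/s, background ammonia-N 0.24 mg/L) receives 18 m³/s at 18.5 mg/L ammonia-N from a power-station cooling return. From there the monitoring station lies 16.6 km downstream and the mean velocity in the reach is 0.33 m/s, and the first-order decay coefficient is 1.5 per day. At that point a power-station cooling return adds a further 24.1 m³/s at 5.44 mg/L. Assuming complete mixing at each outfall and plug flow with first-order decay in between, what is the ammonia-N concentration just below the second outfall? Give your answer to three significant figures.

After mixing, C = (144.0·0.2400 + 18.00·18.50) / 162.0 = 367.6/162.0 = 2.269 mg/L; combined flow 162.0 m³/s.
Travel time t = 16.6·1000 / 0.33 = 50300 s = 13.97 h.
After decay, C = 2.269 × e^(−kt) = 2.269 × 0.4176 = 0.9474 mg/L.
Second outfall: C = (162.0·0.9474 + 24.10·5.440)/186.1 = 1.529 mg/L.

1.53 mg/L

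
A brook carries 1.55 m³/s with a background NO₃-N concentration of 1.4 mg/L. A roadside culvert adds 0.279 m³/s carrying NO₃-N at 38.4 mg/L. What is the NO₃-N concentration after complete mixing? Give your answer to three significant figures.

Mass balance: C = (1.550·1.400 + 0.2790·38.40) / 1.829 = 12.88/1.829 = 7.044 mg/L.

7.04 mg/L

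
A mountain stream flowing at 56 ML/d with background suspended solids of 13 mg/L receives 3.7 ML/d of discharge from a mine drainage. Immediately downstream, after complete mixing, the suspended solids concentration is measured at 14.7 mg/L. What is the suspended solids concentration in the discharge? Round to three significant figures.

Mass balance: 56.00·13.00 + 3.700·Cₑ = 59.70·14.70
→ Cₑ = (59.70·14.70 − 56.00·13.00) / 3.700 = 40.43 mg/L.

40.4 mg/L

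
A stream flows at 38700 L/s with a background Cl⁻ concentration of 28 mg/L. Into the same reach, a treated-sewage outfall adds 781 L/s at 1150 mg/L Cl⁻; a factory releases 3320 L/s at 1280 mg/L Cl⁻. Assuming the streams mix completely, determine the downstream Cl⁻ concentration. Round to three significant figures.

Mass balance: C = (38700·28.00 + 781.0·1150 + 3320·1280) / 42800 = 6231000/42800 = 145.6 mg/L.

146 mg/L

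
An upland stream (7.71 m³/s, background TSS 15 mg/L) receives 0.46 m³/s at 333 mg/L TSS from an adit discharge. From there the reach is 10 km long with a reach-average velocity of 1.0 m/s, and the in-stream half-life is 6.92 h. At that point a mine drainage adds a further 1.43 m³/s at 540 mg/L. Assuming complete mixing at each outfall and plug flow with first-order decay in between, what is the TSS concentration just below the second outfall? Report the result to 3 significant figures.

102 mg/L

Flow-weighted average: C = (7.710·15.00 + 0.4600·333.0) / 8.170 = 268.8/8.170 = 32.90 mg/L; combined flow 8.170 m³/s.
Travel time t = 10·1000 / 1.0 = 10000 s = 2.778 h.
Half-life 6.92 h → k = ln 2 / 6.92 = 0.1002 h⁻¹ = 2.404 d⁻¹.
First-order decay: C = 32.90·exp(−k·t) = 32.90·0.7571 = 24.91 mg/L.
At the second outfall, C = (8.170·24.91 + 1.430·540.0) / (8.170 + 1.430) = 101.6 mg/L.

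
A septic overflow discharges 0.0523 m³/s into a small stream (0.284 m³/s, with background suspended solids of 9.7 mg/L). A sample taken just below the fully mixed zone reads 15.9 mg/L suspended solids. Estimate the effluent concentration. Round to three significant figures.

Mass balance: 0.2840·9.700 + 0.05230·Cₑ = 0.3363·15.90
→ Cₑ = (0.3363·15.90 − 0.2840·9.700) / 0.05230 = 49.57 mg/L.

49.6 mg/L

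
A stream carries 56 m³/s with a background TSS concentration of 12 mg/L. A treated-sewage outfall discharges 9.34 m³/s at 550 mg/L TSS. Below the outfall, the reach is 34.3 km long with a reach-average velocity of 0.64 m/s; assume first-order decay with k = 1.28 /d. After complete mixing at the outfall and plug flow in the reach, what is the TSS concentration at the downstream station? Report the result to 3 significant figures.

40.2 mg/L

Conservation of mass: C = (56.00·12.00 + 9.340·550.0) / 65.34 = 5809/65.34 = 88.90 mg/L.
Travel time t = 34.3·1000 / 0.64 = 53590 s = 14.89 h.
Applying C = C₀e^(−kt): 88.90 × 0.4520 = 40.19 mg/L.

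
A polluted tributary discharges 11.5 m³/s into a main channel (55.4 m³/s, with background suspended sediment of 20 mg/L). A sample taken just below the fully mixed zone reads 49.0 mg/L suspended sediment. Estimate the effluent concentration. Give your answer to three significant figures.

189 mg/L

Mass balance: 55.40·20.00 + 11.50·Cₑ = 66.90·49.00
→ Cₑ = (66.90·49.00 − 55.40·20.00) / 11.50 = 188.7 mg/L.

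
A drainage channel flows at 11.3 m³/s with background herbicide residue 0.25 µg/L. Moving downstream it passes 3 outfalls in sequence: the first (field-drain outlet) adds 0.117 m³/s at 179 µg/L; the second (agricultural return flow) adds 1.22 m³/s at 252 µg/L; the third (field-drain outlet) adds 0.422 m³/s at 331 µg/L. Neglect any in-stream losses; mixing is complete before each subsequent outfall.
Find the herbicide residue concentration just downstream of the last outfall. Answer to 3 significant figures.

36.1 µg/L

Outfall 1: combined Q = 11.42 m³/s; C = (11.30·0.2500 + 0.1170·179.0)/11.42 = 2.082 µg/L.
Outfall 2: combined Q = 12.64 m³/s; C = (11.42·2.082 + 1.220·252.0)/12.64 = 26.21 µg/L.
Outfall 3: combined Q = 13.06 m³/s; C = (12.64·26.21 + 0.4220·331.0)/13.06 = 36.06 µg/L.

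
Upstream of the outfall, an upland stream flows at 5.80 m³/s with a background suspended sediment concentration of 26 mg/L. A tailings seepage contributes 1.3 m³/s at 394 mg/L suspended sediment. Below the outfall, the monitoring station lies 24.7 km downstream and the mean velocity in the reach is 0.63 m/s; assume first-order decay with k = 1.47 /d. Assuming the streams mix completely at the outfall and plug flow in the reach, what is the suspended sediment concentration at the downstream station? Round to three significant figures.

47.9 mg/L

Mixed concentration C = ΣQC/ΣQ = (5.800·26.00 + 1.300·394.0) / 7.100 = 663.0/7.100 = 93.38 mg/L.
Travel time t = 24.7·1000 / 0.63 = 39210 s = 10.89 h.
Applying C = C₀e^(−kt): 93.38 × 0.5132 = 47.92 mg/L.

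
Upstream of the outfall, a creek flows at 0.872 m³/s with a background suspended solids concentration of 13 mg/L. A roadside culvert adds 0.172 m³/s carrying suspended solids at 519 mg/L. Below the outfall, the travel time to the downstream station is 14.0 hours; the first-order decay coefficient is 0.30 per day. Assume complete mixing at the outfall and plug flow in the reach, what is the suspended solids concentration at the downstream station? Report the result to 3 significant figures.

80.9 mg/L

Mixed concentration C = ΣQC/ΣQ = (0.8720·13.00 + 0.1720·519.0) / 1.044 = 100.6/1.044 = 96.36 mg/L.
First-order decay: C = 96.36·exp(−k·t) = 96.36·0.8395 = 80.89 mg/L.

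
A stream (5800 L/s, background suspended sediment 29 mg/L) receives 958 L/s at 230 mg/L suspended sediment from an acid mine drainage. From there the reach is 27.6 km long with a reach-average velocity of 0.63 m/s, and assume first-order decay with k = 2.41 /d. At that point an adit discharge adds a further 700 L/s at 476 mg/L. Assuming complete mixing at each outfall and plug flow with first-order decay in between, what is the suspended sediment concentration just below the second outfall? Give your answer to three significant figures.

Flow-weighted average: C = (5800·29.00 + 958.0·230.0) / 6758 = 388500/6758 = 57.49 mg/L; combined flow 6758 L/s.
Travel time t = 27.6·1000 / 0.63 = 43810 s = 12.17 h.
Applying C = C₀e^(−kt): 57.49 × 0.2946 = 16.94 mg/L.
At the second outfall, C = (6758·16.94 + 700.0·476.0) / (6758 + 700.0) = 60.03 mg/L.

60.0 mg/L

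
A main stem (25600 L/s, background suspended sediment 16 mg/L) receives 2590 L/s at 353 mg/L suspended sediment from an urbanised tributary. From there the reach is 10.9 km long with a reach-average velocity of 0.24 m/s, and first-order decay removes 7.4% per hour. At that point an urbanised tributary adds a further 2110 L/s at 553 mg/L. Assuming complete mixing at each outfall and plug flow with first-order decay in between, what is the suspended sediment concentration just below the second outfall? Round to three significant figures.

After mixing, C = (25600·16.00 + 2590·353.0) / 28190 = 1324000/28190 = 46.96 mg/L; combined flow 28190 L/s.
Travel time t = 10.9·1000 / 0.24 = 45420 s = 12.62 h.
7.4%/h lost → k = −ln(1 − 0.074) = 0.07688 h⁻¹.
Applying C = C₀e^(−kt): 46.96 × 0.3791 = 17.80 mg/L.
Second outfall: C = (28190·17.80 + 2110·553.0)/30300 = 55.07 mg/L.

55.1 mg/L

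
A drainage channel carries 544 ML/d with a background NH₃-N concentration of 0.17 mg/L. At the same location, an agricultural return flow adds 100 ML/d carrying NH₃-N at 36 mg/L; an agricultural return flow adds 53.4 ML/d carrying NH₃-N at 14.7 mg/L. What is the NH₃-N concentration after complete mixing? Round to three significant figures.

Mixed concentration C = ΣQC/ΣQ = (544.0·0.1700 + 100.0·36.00 + 53.40·14.70) / 697.4 = 4477/697.4 = 6.420 mg/L.

6.42 mg/L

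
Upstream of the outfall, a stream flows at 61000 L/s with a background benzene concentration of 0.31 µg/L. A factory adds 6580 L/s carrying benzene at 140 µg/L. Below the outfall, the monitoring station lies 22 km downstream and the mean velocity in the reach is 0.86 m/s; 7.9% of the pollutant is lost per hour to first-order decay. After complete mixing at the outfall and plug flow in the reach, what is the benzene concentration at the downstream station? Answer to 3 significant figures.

7.75 µg/L

Flow-weighted average: C = (61000·0.3100 + 6580·140.0) / 67580 = 940100/67580 = 13.91 µg/L.
Travel time t = 22·1000 / 0.86 = 25580 s = 7.106 h.
7.9%/h lost → k = −ln(1 − 0.079) = 0.08230 h⁻¹.
After decay, C = 13.91 × e^(−kt) = 13.91 × 0.5572 = 7.752 µg/L.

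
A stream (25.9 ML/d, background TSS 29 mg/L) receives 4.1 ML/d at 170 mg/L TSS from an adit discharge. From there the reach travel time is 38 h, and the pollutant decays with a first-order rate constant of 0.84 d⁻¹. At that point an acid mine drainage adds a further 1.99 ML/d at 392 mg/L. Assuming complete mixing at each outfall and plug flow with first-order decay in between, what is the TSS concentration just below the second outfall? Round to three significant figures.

After mixing, C = (25.90·29.00 + 4.100·170.0) / 30.00 = 1448/30.00 = 48.27 mg/L; combined flow 30.00 ML/d.
Decay over the reach: 48.27·exp(−kt) = 48.27·0.2645 = 12.77 mg/L.
At the second outfall, C = (30.00·12.77 + 1.990·392.0) / (30.00 + 1.990) = 36.36 mg/L.

36.4 mg/L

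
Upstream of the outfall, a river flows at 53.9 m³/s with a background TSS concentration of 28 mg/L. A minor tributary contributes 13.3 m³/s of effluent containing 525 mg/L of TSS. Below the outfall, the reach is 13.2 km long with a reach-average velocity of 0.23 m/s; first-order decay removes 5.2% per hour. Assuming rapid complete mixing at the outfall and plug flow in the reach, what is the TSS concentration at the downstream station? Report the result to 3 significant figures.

53.9 mg/L

Mixed concentration C = ΣQC/ΣQ = (53.90·28.00 + 13.30·525.0) / 67.20 = 8492/67.20 = 126.4 mg/L.
Travel time t = 13.2·1000 / 0.23 = 57390 s = 15.94 h.
5.2%/h lost → k = −ln(1 − 0.052) = 0.05340 h⁻¹.
After decay, C = 126.4 × e^(−kt) = 126.4 × 0.4269 = 53.94 mg/L.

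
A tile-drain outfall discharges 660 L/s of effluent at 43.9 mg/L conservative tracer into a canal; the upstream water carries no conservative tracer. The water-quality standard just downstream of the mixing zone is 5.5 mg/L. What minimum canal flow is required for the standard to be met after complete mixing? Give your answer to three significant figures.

Set C_mix = 5.5: (Q·0 + 660.0·43.90) / (Q + 660.0) = 5.5
→ Q = 660.0·(43.90 − 5.5)/(5.5 − 0) = 4608 L/s.

4610 L/s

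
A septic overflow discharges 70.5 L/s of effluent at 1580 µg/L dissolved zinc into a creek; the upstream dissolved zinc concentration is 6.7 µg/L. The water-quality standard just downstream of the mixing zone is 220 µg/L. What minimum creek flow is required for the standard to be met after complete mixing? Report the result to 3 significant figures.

450 L/s

Set C_mix = 220: (Q·6.700 + 70.50·1580) / (Q + 70.50) = 220
→ Q = 70.50·(1580 − 220)/(220 − 6.700) = 449.5 L/s.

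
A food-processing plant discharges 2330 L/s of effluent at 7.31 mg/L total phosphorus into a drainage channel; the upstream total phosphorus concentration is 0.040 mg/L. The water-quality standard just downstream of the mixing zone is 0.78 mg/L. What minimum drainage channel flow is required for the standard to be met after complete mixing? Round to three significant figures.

20600 L/s

Set C_mix = 0.78: (Q·0.04000 + 2330·7.310) / (Q + 2330) = 0.78
→ Q = 2330·(7.310 − 0.78)/(0.78 − 0.04000) = 20560 L/s.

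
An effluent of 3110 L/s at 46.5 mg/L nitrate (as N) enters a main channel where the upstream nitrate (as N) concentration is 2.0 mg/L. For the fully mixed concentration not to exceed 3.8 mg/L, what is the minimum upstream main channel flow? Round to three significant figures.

73800 L/s

Set C_mix = 3.8: (Q·2.000 + 3110·46.50) / (Q + 3110) = 3.8
→ Q = 3110·(46.50 − 3.8)/(3.8 − 2.000) = 73780 L/s.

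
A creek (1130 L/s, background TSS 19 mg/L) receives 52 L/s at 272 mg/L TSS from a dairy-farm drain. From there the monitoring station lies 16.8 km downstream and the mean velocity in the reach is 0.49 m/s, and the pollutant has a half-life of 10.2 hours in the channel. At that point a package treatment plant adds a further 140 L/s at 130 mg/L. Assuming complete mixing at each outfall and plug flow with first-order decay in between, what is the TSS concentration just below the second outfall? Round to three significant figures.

27.9 mg/L

Flow-weighted average: C = (1130·19.00 + 52.00·272.0) / 1182 = 35610/1182 = 30.13 mg/L; combined flow 1182 L/s.
Travel time t = 16.8·1000 / 0.49 = 34290 s = 9.524 h.
Half-life 10.2 h → k = ln 2 / 10.2 = 0.06796 h⁻¹ = 1.631 d⁻¹.
After decay, C = 30.13 × e^(−kt) = 30.13 × 0.5235 = 15.77 mg/L.
Second outfall: C = (1182·15.77 + 140.0·130.0)/1322 = 27.87 mg/L.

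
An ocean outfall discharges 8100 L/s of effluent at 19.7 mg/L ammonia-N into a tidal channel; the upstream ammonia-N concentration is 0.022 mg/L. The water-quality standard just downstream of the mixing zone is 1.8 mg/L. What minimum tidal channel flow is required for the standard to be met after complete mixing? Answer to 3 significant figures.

Set C_mix = 1.8: (Q·0.02200 + 8100·19.70) / (Q + 8100) = 1.8
→ Q = 8100·(19.70 − 1.8)/(1.8 − 0.02200) = 81550 L/s.

81500 L/s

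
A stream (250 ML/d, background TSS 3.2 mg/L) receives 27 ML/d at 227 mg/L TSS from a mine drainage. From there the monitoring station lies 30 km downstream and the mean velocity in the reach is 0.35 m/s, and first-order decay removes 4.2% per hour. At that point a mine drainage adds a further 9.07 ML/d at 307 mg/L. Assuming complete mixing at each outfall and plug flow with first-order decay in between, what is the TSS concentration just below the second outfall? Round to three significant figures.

Mixed concentration C = ΣQC/ΣQ = (250.0·3.200 + 27.00·227.0) / 277.0 = 6929/277.0 = 25.01 mg/L; combined flow 277.0 ML/d.
Travel time t = 30·1000 / 0.35 = 85710 s = 23.81 h.
4.2%/h lost → k = −ln(1 − 0.042) = 0.04291 h⁻¹.
Decay over the reach: 25.01·exp(−kt) = 25.01·0.3600 = 9.006 mg/L.
At the second outfall, C = (277.0·9.006 + 9.070·307.0) / (277.0 + 9.070) = 18.45 mg/L.

18.5 mg/L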